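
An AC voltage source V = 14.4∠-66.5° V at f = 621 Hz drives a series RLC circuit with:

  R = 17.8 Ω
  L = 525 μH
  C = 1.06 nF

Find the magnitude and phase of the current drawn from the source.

Step 1 — Angular frequency: ω = 2π·f = 2π·621 = 3902 rad/s.
Step 2 — Component impedances:
  R: Z = R = 17.8 Ω
  L: Z = jωL = j·3902·0.000525 = 0 + j2.048 Ω
  C: Z = 1/(jωC) = -j/(ω·C) = 0 - j2.418e+05 Ω
Step 3 — Series combination: Z_total = R + L + C = 17.8 - j2.418e+05 Ω = 2.418e+05∠-90.0° Ω.
Step 4 — Source phasor: V = 14.4∠-66.5° V = 5.742 - j13.21 V.
Step 5 — Ohm's law: I = V / Z_total = (5.742 - j13.21) / (17.8 - j2.418e+05) = 5.462e-05 + j2.374e-05 A.
Step 6 — Convert to polar: |I| = 5.956e-05 A, ∠I = 23.5°.

I = 5.956e-05∠23.5° A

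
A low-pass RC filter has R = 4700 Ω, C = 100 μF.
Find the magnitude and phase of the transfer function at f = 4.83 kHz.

Step 1 — Angular frequency: ω = 2π·4830 = 3.035e+04 rad/s.
Step 2 — Transfer function: H(jω) = 1/(1 + jωRC).
Step 3 — Denominator: 1 + jωRC = 1 + j·3.035e+04·4700·0.0001 = 1 + j1.426e+04.
Step 4 — H = 4.915e-09 - j7.011e-05.
Step 5 — Magnitude: |H| = 7.011e-05 (-83.1 dB); phase: φ = -90.0°.

|H| = 7.011e-05 (-83.1 dB), φ = -90.0°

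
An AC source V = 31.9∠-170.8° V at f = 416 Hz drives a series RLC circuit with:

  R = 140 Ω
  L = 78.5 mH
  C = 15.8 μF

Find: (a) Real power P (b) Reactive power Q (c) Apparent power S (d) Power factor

Step 1 — Angular frequency: ω = 2π·f = 2π·416 = 2614 rad/s.
Step 2 — Component impedances:
  R: Z = R = 140 Ω
  L: Z = jωL = j·2614·0.0785 = 0 + j205.2 Ω
  C: Z = 1/(jωC) = -j/(ω·C) = 0 - j24.21 Ω
Step 3 — Series combination: Z_total = R + L + C = 140 + j181 Ω = 228.8∠52.3° Ω.
Step 4 — Source phasor: V = 31.9∠-170.8° V = -31.49 - j5.1 V.
Step 5 — Current: I = V / Z = -0.1018 + j0.09522 A = 0.1394∠136.9° A.
Step 6 — Complex power: S = V·I* = 2.721 + j3.518 VA.
Step 7 — Real power: P = Re(S) = 2.721 W.
Step 8 — Reactive power: Q = Im(S) = 3.518 VAR.
Step 9 — Apparent power: |S| = 4.448 VA.
Step 10 — Power factor: PF = P/|S| = 0.6119 (lagging).

(a) P = 2.721 W  (b) Q = 3.518 VAR  (c) S = 4.448 VA  (d) PF = 0.6119 (lagging)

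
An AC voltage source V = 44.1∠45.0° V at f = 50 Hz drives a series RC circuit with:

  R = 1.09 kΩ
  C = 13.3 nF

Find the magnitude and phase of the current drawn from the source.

Step 1 — Angular frequency: ω = 2π·f = 2π·50 = 314.2 rad/s.
Step 2 — Component impedances:
  R: Z = R = 1090 Ω
  C: Z = 1/(jωC) = -j/(ω·C) = 0 - j2.393e+05 Ω
Step 3 — Series combination: Z_total = R + C = 1090 - j2.393e+05 Ω = 2.393e+05∠-89.7° Ω.
Step 4 — Source phasor: V = 44.1∠45.0° V = 31.18 + j31.18 V.
Step 5 — Ohm's law: I = V / Z_total = (31.18 + j31.18) / (1090 - j2.393e+05) = -0.0001297 + j0.0001309 A.
Step 6 — Convert to polar: |I| = 0.0001843 A, ∠I = 134.7°.

I = 0.0001843∠134.7° A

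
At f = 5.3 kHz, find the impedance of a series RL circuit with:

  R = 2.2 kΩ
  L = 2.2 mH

Step 1 — Angular frequency: ω = 2π·f = 2π·5300 = 3.33e+04 rad/s.
Step 2 — Component impedances:
  R: Z = R = 2200 Ω
  L: Z = jωL = j·3.33e+04·0.0022 = 0 + j73.26 Ω
Step 3 — Series combination: Z_total = R + L = 2200 + j73.26 Ω = 2201∠1.9° Ω.

Z = 2200 + j73.26 Ω = 2201∠1.9° Ω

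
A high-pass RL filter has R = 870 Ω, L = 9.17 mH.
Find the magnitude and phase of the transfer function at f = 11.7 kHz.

Step 1 — Angular frequency: ω = 2π·1.17e+04 = 7.351e+04 rad/s.
Step 2 — Transfer function: H(jω) = jωL/(R + jωL).
Step 3 — Numerator jωL = j·674.1; denominator R + jωL = 870 + j674.1.
Step 4 — H = 0.3752 + j0.4842.
Step 5 — Magnitude: |H| = 0.6125 (-4.3 dB); phase: φ = 52.2°.

|H| = 0.6125 (-4.3 dB), φ = 52.2°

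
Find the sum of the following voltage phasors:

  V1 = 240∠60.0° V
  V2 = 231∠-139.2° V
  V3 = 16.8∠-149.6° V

Step 1 — Convert each phasor to rectangular form:
  V1 = 240·(cos(60.0°) + j·sin(60.0°)) = 120 + j207.8 V
  V2 = 231·(cos(-139.2°) + j·sin(-139.2°)) = -174.9 - j150.9 V
  V3 = 16.8·(cos(-149.6°) + j·sin(-149.6°)) = -14.49 - j8.501 V
Step 2 — Sum components: V_total = -69.36 + j48.4 V.
Step 3 — Convert to polar: |V_total| = 84.58 V, ∠V_total = 145.1°.

V_total = 84.58∠145.1° V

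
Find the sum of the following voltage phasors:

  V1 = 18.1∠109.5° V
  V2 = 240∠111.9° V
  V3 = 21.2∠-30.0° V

Step 1 — Convert each phasor to rectangular form:
  V1 = 18.1·(cos(109.5°) + j·sin(109.5°)) = -6.042 + j17.06 V
  V2 = 240·(cos(111.9°) + j·sin(111.9°)) = -89.52 + j222.7 V
  V3 = 21.2·(cos(-30.0°) + j·sin(-30.0°)) = 18.36 - j10.6 V
Step 2 — Sum components: V_total = -77.2 + j229.1 V.
Step 3 — Convert to polar: |V_total| = 241.8 V, ∠V_total = 108.6°.

V_total = 241.8∠108.6° V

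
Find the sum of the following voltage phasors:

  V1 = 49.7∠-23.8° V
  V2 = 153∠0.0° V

Step 1 — Convert each phasor to rectangular form:
  V1 = 49.7·(cos(-23.8°) + j·sin(-23.8°)) = 45.47 - j20.06 V
  V2 = 153·(cos(0.0°) + j·sin(0.0°)) = 153 V
Step 2 — Sum components: V_total = 198.5 - j20.06 V.
Step 3 — Convert to polar: |V_total| = 199.5 V, ∠V_total = -5.8°.

V_total = 199.5∠-5.8° V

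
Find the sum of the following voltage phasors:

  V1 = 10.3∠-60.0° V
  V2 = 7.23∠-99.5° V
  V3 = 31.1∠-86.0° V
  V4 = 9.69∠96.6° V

Step 1 — Convert each phasor to rectangular form:
  V1 = 10.3·(cos(-60.0°) + j·sin(-60.0°)) = 5.15 - j8.92 V
  V2 = 7.23·(cos(-99.5°) + j·sin(-99.5°)) = -1.193 - j7.131 V
  V3 = 31.1·(cos(-86.0°) + j·sin(-86.0°)) = 2.169 - j31.02 V
  V4 = 9.69·(cos(96.6°) + j·sin(96.6°)) = -1.114 + j9.626 V
Step 2 — Sum components: V_total = 5.012 - j37.45 V.
Step 3 — Convert to polar: |V_total| = 37.78 V, ∠V_total = -82.4°.

V_total = 37.78∠-82.4° V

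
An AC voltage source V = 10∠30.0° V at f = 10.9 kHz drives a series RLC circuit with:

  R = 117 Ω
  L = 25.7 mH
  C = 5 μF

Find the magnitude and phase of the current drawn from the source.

Step 1 — Angular frequency: ω = 2π·f = 2π·1.09e+04 = 6.849e+04 rad/s.
Step 2 — Component impedances:
  R: Z = R = 117 Ω
  L: Z = jωL = j·6.849e+04·0.0257 = 0 + j1760 Ω
  C: Z = 1/(jωC) = -j/(ω·C) = 0 - j2.92 Ω
Step 3 — Series combination: Z_total = R + L + C = 117 + j1757 Ω = 1761∠86.2° Ω.
Step 4 — Source phasor: V = 10∠30.0° V = 8.66 + j5 V.
Step 5 — Ohm's law: I = V / Z_total = (8.66 + j5) / (117 + j1757) = 0.00316 - j0.004718 A.
Step 6 — Convert to polar: |I| = 0.005678 A, ∠I = -56.2°.

I = 0.005678∠-56.2° A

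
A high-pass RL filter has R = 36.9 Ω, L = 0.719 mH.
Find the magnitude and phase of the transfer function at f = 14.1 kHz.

Step 1 — Angular frequency: ω = 2π·1.41e+04 = 8.859e+04 rad/s.
Step 2 — Transfer function: H(jω) = jωL/(R + jωL).
Step 3 — Numerator jωL = j·63.7; denominator R + jωL = 36.9 + j63.7.
Step 4 — H = 0.7487 + j0.4337.
Step 5 — Magnitude: |H| = 0.8653 (-1.3 dB); phase: φ = 30.1°.

|H| = 0.8653 (-1.3 dB), φ = 30.1°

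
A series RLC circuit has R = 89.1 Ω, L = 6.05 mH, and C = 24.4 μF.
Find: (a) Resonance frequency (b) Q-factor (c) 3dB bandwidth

Step 1 — Resonance: ω₀ = 1/√(LC) = 1/√(0.00605·2.44e-05) = 2603 rad/s.
Step 2 — f₀ = ω₀/(2π) = 414.2 Hz.
Step 3 — Series Q: Q = ω₀L/R = 2603·0.00605/89.1 = 0.1767.
Step 4 — Bandwidth: Δω = ω₀/Q = 1.473e+04 rad/s; BW = Δω/(2π) = 2344 Hz.

(a) f₀ = 414.2 Hz  (b) Q = 0.1767  (c) BW = 2344 Hz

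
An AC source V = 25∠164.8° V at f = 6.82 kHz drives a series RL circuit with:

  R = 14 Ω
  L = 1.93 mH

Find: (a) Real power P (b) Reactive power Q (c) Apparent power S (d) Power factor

Step 1 — Angular frequency: ω = 2π·f = 2π·6820 = 4.285e+04 rad/s.
Step 2 — Component impedances:
  R: Z = R = 14 Ω
  L: Z = jωL = j·4.285e+04·0.00193 = 0 + j82.7 Ω
Step 3 — Series combination: Z_total = R + L = 14 + j82.7 Ω = 83.88∠80.4° Ω.
Step 4 — Source phasor: V = 25∠164.8° V = -24.13 + j6.555 V.
Step 5 — Current: I = V / Z = 0.02904 + j0.2966 A = 0.298∠84.4° A.
Step 6 — Complex power: S = V·I* = 1.244 + j7.347 VA.
Step 7 — Real power: P = Re(S) = 1.244 W.
Step 8 — Reactive power: Q = Im(S) = 7.347 VAR.
Step 9 — Apparent power: |S| = 7.451 VA.
Step 10 — Power factor: PF = P/|S| = 0.1669 (lagging).

(a) P = 1.244 W  (b) Q = 7.347 VAR  (c) S = 7.451 VA  (d) PF = 0.1669 (lagging)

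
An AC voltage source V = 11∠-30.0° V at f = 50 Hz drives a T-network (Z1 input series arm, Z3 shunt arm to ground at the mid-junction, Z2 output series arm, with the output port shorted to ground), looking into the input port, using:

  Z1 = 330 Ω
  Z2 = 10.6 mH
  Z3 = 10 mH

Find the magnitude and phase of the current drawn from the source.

Step 1 — Angular frequency: ω = 2π·f = 2π·50 = 314.2 rad/s.
Step 2 — Component impedances:
  Z1: Z = R = 330 Ω
  Z2: Z = jωL = j·314.2·0.0106 = 0 + j3.33 Ω
  Z3: Z = jωL = j·314.2·0.01 = 0 + j3.142 Ω
Step 3 — With the output port shorted to ground, the output series arm Z2 runs from the junction to ground; the shunt arm Z3 also runs from the junction to ground. They appear in parallel: Z3 || Z2 = 0 + j1.617 Ω.
Step 4 — Series with input arm Z1: Z_in = Z1 + (Z3 || Z2) = 330 + j1.617 Ω = 330∠0.3° Ω.
Step 5 — Source phasor: V = 11∠-30.0° V = 9.526 - j5.5 V.
Step 6 — Ohm's law: I = V / Z_total = (9.526 - j5.5) / (330 + j1.617) = 0.02879 - j0.01681 A.
Step 7 — Convert to polar: |I| = 0.03333 A, ∠I = -30.3°.

I = 0.03333∠-30.3° A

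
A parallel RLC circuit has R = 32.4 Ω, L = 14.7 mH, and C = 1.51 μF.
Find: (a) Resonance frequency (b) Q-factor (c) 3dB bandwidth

Step 1 — Resonance: ω₀ = 1/√(LC) = 1/√(0.0147·1.51e-06) = 6712 rad/s.
Step 2 — f₀ = ω₀/(2π) = 1068 Hz.
Step 3 — Parallel Q: Q = R/(ω₀L) = 32.4/(6712·0.0147) = 0.3284.
Step 4 — Bandwidth: Δω = ω₀/Q = 2.044e+04 rad/s; BW = Δω/(2π) = 3253 Hz.

(a) f₀ = 1068 Hz  (b) Q = 0.3284  (c) BW = 3253 Hz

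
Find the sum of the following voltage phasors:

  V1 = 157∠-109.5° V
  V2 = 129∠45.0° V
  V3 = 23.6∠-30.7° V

Step 1 — Convert each phasor to rectangular form:
  V1 = 157·(cos(-109.5°) + j·sin(-109.5°)) = -52.41 - j148 V
  V2 = 129·(cos(45.0°) + j·sin(45.0°)) = 91.22 + j91.22 V
  V3 = 23.6·(cos(-30.7°) + j·sin(-30.7°)) = 20.29 - j12.05 V
Step 2 — Sum components: V_total = 59.1 - j68.83 V.
Step 3 — Convert to polar: |V_total| = 90.72 V, ∠V_total = -49.3°.

V_total = 90.72∠-49.3° V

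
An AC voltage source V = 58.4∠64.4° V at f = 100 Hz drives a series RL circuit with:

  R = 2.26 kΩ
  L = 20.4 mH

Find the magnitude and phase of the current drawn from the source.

Step 1 — Angular frequency: ω = 2π·f = 2π·100 = 628.3 rad/s.
Step 2 — Component impedances:
  R: Z = R = 2260 Ω
  L: Z = jωL = j·628.3·0.0204 = 0 + j12.82 Ω
Step 3 — Series combination: Z_total = R + L = 2260 + j12.82 Ω = 2260∠0.3° Ω.
Step 4 — Source phasor: V = 58.4∠64.4° V = 25.23 + j52.67 V.
Step 5 — Ohm's law: I = V / Z_total = (25.23 + j52.67) / (2260 + j12.82) = 0.0113 + j0.02324 A.
Step 6 — Convert to polar: |I| = 0.02584 A, ∠I = 64.1°.

I = 0.02584∠64.1° A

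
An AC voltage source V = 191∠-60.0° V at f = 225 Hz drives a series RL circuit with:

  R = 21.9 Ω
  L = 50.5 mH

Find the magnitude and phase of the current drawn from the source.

Step 1 — Angular frequency: ω = 2π·f = 2π·225 = 1414 rad/s.
Step 2 — Component impedances:
  R: Z = R = 21.9 Ω
  L: Z = jωL = j·1414·0.0505 = 0 + j71.39 Ω
Step 3 — Series combination: Z_total = R + L = 21.9 + j71.39 Ω = 74.68∠72.9° Ω.
Step 4 — Source phasor: V = 191∠-60.0° V = 95.5 - j165.4 V.
Step 5 — Ohm's law: I = V / Z_total = (95.5 - j165.4) / (21.9 + j71.39) = -1.743 - j1.872 A.
Step 6 — Convert to polar: |I| = 2.558 A, ∠I = -132.9°.

I = 2.558∠-132.9° A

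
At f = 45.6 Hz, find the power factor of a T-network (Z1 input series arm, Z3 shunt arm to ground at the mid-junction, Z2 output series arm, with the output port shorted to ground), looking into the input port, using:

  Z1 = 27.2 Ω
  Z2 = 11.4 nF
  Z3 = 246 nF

Step 1 — Angular frequency: ω = 2π·f = 2π·45.6 = 286.5 rad/s.
Step 2 — Component impedances:
  Z1: Z = R = 27.2 Ω
  Z2: Z = 1/(jωC) = -j/(ω·C) = 0 - j3.062e+05 Ω
  Z3: Z = 1/(jωC) = -j/(ω·C) = 0 - j1.419e+04 Ω
Step 3 — With the output port shorted to ground, the output series arm Z2 runs from the junction to ground; the shunt arm Z3 also runs from the junction to ground. They appear in parallel: Z3 || Z2 = 0 - j1.356e+04 Ω.
Step 4 — Series with input arm Z1: Z_in = Z1 + (Z3 || Z2) = 27.2 - j1.356e+04 Ω = 1.356e+04∠-89.9° Ω.
Step 5 — Power factor: PF = cos(φ) = Re(Z)/|Z| = 27.2/1.356e+04 = 0.002006.
Step 6 — Type: Im(Z) = -1.356e+04 ⇒ leading (phase φ = -89.9°).

PF = 0.002006 (leading, φ = -89.9°)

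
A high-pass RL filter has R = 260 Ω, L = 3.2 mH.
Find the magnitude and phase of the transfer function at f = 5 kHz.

Step 1 — Angular frequency: ω = 2π·5000 = 3.142e+04 rad/s.
Step 2 — Transfer function: H(jω) = jωL/(R + jωL).
Step 3 — Numerator jωL = j·100.5; denominator R + jωL = 260 + j100.5.
Step 4 — H = 0.1301 + j0.3364.
Step 5 — Magnitude: |H| = 0.3606 (-8.9 dB); phase: φ = 68.9°.

|H| = 0.3606 (-8.9 dB), φ = 68.9°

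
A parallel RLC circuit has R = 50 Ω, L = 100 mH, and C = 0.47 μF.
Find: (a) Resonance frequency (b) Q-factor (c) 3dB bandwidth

Step 1 — Resonance: ω₀ = 1/√(LC) = 1/√(0.1·4.7e-07) = 4613 rad/s.
Step 2 — f₀ = ω₀/(2π) = 734.1 Hz.
Step 3 — Parallel Q: Q = R/(ω₀L) = 50/(4613·0.1) = 0.1084.
Step 4 — Bandwidth: Δω = ω₀/Q = 4.255e+04 rad/s; BW = Δω/(2π) = 6773 Hz.

(a) f₀ = 734.1 Hz  (b) Q = 0.1084  (c) BW = 6773 Hz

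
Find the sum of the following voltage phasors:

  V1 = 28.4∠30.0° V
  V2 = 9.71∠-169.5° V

Step 1 — Convert each phasor to rectangular form:
  V1 = 28.4·(cos(30.0°) + j·sin(30.0°)) = 24.6 + j14.2 V
  V2 = 9.71·(cos(-169.5°) + j·sin(-169.5°)) = -9.547 - j1.77 V
Step 2 — Sum components: V_total = 15.05 + j12.43 V.
Step 3 — Convert to polar: |V_total| = 19.52 V, ∠V_total = 39.6°.

V_total = 19.52∠39.6° V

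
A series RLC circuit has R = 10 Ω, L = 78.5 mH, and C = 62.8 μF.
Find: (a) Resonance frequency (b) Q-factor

Step 1 — Resonance condition Im(Z)=0 gives ω₀ = 1/√(LC).
Step 2 — ω₀ = 1/√(0.0785·6.28e-05) = 450.4 rad/s.
Step 3 — f₀ = ω₀/(2π) = 71.68 Hz.
Step 4 — Series Q: Q = ω₀L/R = 450.4·0.0785/10 = 3.536.

(a) f₀ = 71.68 Hz  (b) Q = 3.536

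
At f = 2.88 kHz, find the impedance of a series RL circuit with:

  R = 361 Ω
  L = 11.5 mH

Step 1 — Angular frequency: ω = 2π·f = 2π·2880 = 1.81e+04 rad/s.
Step 2 — Component impedances:
  R: Z = R = 361 Ω
  L: Z = jωL = j·1.81e+04·0.0115 = 0 + j208.1 Ω
Step 3 — Series combination: Z_total = R + L = 361 + j208.1 Ω = 416.7∠30.0° Ω.

Z = 361 + j208.1 Ω = 416.7∠30.0° Ω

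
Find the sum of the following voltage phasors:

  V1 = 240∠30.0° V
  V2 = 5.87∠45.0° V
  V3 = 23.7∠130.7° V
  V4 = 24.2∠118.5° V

Step 1 — Convert each phasor to rectangular form:
  V1 = 240·(cos(30.0°) + j·sin(30.0°)) = 207.8 + j120 V
  V2 = 5.87·(cos(45.0°) + j·sin(45.0°)) = 4.151 + j4.151 V
  V3 = 23.7·(cos(130.7°) + j·sin(130.7°)) = -15.45 + j17.97 V
  V4 = 24.2·(cos(118.5°) + j·sin(118.5°)) = -11.55 + j21.27 V
Step 2 — Sum components: V_total = 185 + j163.4 V.
Step 3 — Convert to polar: |V_total| = 246.8 V, ∠V_total = 41.5°.

V_total = 246.8∠41.5° V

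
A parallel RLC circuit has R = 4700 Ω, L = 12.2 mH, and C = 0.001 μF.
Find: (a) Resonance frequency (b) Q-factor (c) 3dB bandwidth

Step 1 — Resonance: ω₀ = 1/√(LC) = 1/√(0.0122·1e-09) = 2.863e+05 rad/s.
Step 2 — f₀ = ω₀/(2π) = 4.557e+04 Hz.
Step 3 — Parallel Q: Q = R/(ω₀L) = 4700/(2.863e+05·0.0122) = 1.346.
Step 4 — Bandwidth: Δω = ω₀/Q = 2.128e+05 rad/s; BW = Δω/(2π) = 3.386e+04 Hz.

(a) f₀ = 4.557e+04 Hz  (b) Q = 1.346  (c) BW = 3.386e+04 Hz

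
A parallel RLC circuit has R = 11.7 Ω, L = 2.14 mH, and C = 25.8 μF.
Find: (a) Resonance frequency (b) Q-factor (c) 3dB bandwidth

Step 1 — Resonance: ω₀ = 1/√(LC) = 1/√(0.00214·2.58e-05) = 4256 rad/s.
Step 2 — f₀ = ω₀/(2π) = 677.3 Hz.
Step 3 — Parallel Q: Q = R/(ω₀L) = 11.7/(4256·0.00214) = 1.285.
Step 4 — Bandwidth: Δω = ω₀/Q = 3313 rad/s; BW = Δω/(2π) = 527.2 Hz.

(a) f₀ = 677.3 Hz  (b) Q = 1.285  (c) BW = 527.2 Hz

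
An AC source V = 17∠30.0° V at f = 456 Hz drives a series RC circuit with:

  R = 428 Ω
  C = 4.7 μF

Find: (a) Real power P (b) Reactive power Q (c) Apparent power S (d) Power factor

Step 1 — Angular frequency: ω = 2π·f = 2π·456 = 2865 rad/s.
Step 2 — Component impedances:
  R: Z = R = 428 Ω
  C: Z = 1/(jωC) = -j/(ω·C) = 0 - j74.26 Ω
Step 3 — Series combination: Z_total = R + C = 428 - j74.26 Ω = 434.4∠-9.8° Ω.
Step 4 — Source phasor: V = 17∠30.0° V = 14.72 + j8.5 V.
Step 5 — Current: I = V / Z = 0.03005 + j0.02507 A = 0.03913∠39.8° A.
Step 6 — Complex power: S = V·I* = 0.6555 - j0.1137 VA.
Step 7 — Real power: P = Re(S) = 0.6555 W.
Step 8 — Reactive power: Q = Im(S) = -0.1137 VAR.
Step 9 — Apparent power: |S| = 0.6653 VA.
Step 10 — Power factor: PF = P/|S| = 0.9853 (leading).

(a) P = 0.6555 W  (b) Q = -0.1137 VAR  (c) S = 0.6653 VA  (d) PF = 0.9853 (leading)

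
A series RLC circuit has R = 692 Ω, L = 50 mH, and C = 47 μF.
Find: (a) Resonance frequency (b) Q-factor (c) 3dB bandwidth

Step 1 — Resonance: ω₀ = 1/√(LC) = 1/√(0.05·4.7e-05) = 652.3 rad/s.
Step 2 — f₀ = ω₀/(2π) = 103.8 Hz.
Step 3 — Series Q: Q = ω₀L/R = 652.3·0.05/692 = 0.04713.
Step 4 — Bandwidth: Δω = ω₀/Q = 1.384e+04 rad/s; BW = Δω/(2π) = 2203 Hz.

(a) f₀ = 103.8 Hz  (b) Q = 0.04713  (c) BW = 2203 Hz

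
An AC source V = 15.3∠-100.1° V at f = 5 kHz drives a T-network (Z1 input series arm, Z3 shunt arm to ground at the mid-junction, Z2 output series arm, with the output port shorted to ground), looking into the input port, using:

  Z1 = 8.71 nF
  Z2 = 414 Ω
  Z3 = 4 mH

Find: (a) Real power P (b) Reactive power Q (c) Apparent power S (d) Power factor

Step 1 — Angular frequency: ω = 2π·f = 2π·5000 = 3.142e+04 rad/s.
Step 2 — Component impedances:
  Z1: Z = 1/(jωC) = -j/(ω·C) = 0 - j3655 Ω
  Z2: Z = R = 414 Ω
  Z3: Z = jωL = j·3.142e+04·0.004 = 0 + j125.7 Ω
Step 3 — With the output port shorted to ground, the output series arm Z2 runs from the junction to ground; the shunt arm Z3 also runs from the junction to ground. They appear in parallel: Z3 || Z2 = 34.93 + j115.1 Ω.
Step 4 — Series with input arm Z1: Z_in = Z1 + (Z3 || Z2) = 34.93 - j3539 Ω = 3540∠-89.4° Ω.
Step 5 — Source phasor: V = 15.3∠-100.1° V = -2.683 - j15.06 V.
Step 6 — Current: I = V / Z = 0.004248 - j0.0008 A = 0.004322∠-10.7° A.
Step 7 — Complex power: S = V·I* = 0.0006525 - j0.06613 VA.
Step 8 — Real power: P = Re(S) = 0.0006525 W.
Step 9 — Reactive power: Q = Im(S) = -0.06613 VAR.
Step 10 — Apparent power: |S| = 0.06613 VA.
Step 11 — Power factor: PF = P/|S| = 0.009867 (leading).

(a) P = 0.0006525 W  (b) Q = -0.06613 VAR  (c) S = 0.06613 VA  (d) PF = 0.009867 (leading)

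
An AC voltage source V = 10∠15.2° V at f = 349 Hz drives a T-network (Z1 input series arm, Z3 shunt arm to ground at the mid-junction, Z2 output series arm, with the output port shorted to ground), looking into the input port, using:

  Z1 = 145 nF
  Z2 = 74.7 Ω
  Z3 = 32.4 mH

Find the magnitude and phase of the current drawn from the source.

Step 1 — Angular frequency: ω = 2π·f = 2π·349 = 2193 rad/s.
Step 2 — Component impedances:
  Z1: Z = 1/(jωC) = -j/(ω·C) = 0 - j3145 Ω
  Z2: Z = R = 74.7 Ω
  Z3: Z = jωL = j·2193·0.0324 = 0 + j71.05 Ω
Step 3 — With the output port shorted to ground, the output series arm Z2 runs from the junction to ground; the shunt arm Z3 also runs from the junction to ground. They appear in parallel: Z3 || Z2 = 35.48 + j37.3 Ω.
Step 4 — Series with input arm Z1: Z_in = Z1 + (Z3 || Z2) = 35.48 - j3108 Ω = 3108∠-89.3° Ω.
Step 5 — Source phasor: V = 10∠15.2° V = 9.65 + j2.622 V.
Step 6 — Ohm's law: I = V / Z_total = (9.65 + j2.622) / (35.48 - j3108) = -0.0008081 + j0.003114 A.
Step 7 — Convert to polar: |I| = 0.003218 A, ∠I = 104.5°.

I = 0.003218∠104.5° A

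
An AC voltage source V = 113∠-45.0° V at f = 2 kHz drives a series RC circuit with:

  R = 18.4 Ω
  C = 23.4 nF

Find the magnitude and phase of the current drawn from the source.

Step 1 — Angular frequency: ω = 2π·f = 2π·2000 = 1.257e+04 rad/s.
Step 2 — Component impedances:
  R: Z = R = 18.4 Ω
  C: Z = 1/(jωC) = -j/(ω·C) = 0 - j3401 Ω
Step 3 — Series combination: Z_total = R + C = 18.4 - j3401 Ω = 3401∠-89.7° Ω.
Step 4 — Source phasor: V = 113∠-45.0° V = 79.9 - j79.9 V.
Step 5 — Ohm's law: I = V / Z_total = (79.9 - j79.9) / (18.4 - j3401) = 0.02362 + j0.02337 A.
Step 6 — Convert to polar: |I| = 0.03323 A, ∠I = 44.7°.

I = 0.03323∠44.7° A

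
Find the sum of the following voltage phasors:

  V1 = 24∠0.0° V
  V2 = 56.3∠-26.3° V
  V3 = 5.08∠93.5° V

Step 1 — Convert each phasor to rectangular form:
  V1 = 24·(cos(0.0°) + j·sin(0.0°)) = 24 V
  V2 = 56.3·(cos(-26.3°) + j·sin(-26.3°)) = 50.47 - j24.94 V
  V3 = 5.08·(cos(93.5°) + j·sin(93.5°)) = -0.3101 + j5.071 V
Step 2 — Sum components: V_total = 74.16 - j19.87 V.
Step 3 — Convert to polar: |V_total| = 76.78 V, ∠V_total = -15.0°.

V_total = 76.78∠-15.0° V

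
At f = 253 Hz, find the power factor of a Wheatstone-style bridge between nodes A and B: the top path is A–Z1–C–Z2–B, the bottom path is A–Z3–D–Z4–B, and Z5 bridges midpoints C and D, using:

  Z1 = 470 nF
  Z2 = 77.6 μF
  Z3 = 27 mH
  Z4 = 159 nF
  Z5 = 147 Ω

Step 1 — Angular frequency: ω = 2π·f = 2π·253 = 1590 rad/s.
Step 2 — Component impedances:
  Z1: Z = 1/(jωC) = -j/(ω·C) = 0 - j1338 Ω
  Z2: Z = 1/(jωC) = -j/(ω·C) = 0 - j8.107 Ω
  Z3: Z = jωL = j·1590·0.027 = 0 + j42.92 Ω
  Z4: Z = 1/(jωC) = -j/(ω·C) = 0 - j3956 Ω
  Z5: Z = R = 147 Ω
Step 3 — Bridge requires nodal analysis (the Z5 bridge couples midpoints C and D, so the two paths cannot be reduced to a simple series/parallel combination). Setting node B to ground and injecting 1 A at node A, the 3-node admittance system at A, C, D solves to V_A = Z_AB = 152.8 + j13.25 Ω = 153.4∠5.0° Ω.
Step 4 — Power factor: PF = cos(φ) = Re(Z)/|Z| = 152.82/153.39 = 0.9963.
Step 5 — Type: Im(Z) = 13.25 ⇒ lagging (phase φ = 5.0°).

PF = 0.9963 (lagging, φ = 5.0°)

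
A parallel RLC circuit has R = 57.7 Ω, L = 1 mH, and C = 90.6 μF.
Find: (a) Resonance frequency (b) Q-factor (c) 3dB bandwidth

Step 1 — Resonance: ω₀ = 1/√(LC) = 1/√(0.001·9.06e-05) = 3322 rad/s.
Step 2 — f₀ = ω₀/(2π) = 528.8 Hz.
Step 3 — Parallel Q: Q = R/(ω₀L) = 57.7/(3322·0.001) = 17.37.
Step 4 — Bandwidth: Δω = ω₀/Q = 191.3 rad/s; BW = Δω/(2π) = 30.45 Hz.

(a) f₀ = 528.8 Hz  (b) Q = 17.37  (c) BW = 30.45 Hz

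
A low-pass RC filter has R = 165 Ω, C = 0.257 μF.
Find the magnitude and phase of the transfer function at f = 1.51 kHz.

Step 1 — Angular frequency: ω = 2π·1510 = 9488 rad/s.
Step 2 — Transfer function: H(jω) = 1/(1 + jωRC).
Step 3 — Denominator: 1 + jωRC = 1 + j·9488·165·2.57e-07 = 1 + j0.4023.
Step 4 — H = 0.8607 - j0.3463.
Step 5 — Magnitude: |H| = 0.9277 (-0.7 dB); phase: φ = -21.9°.

|H| = 0.9277 (-0.7 dB), φ = -21.9°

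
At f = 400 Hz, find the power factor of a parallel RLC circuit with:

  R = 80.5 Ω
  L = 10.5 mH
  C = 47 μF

Step 1 — Angular frequency: ω = 2π·f = 2π·400 = 2513 rad/s.
Step 2 — Component impedances:
  R: Z = R = 80.5 Ω
  L: Z = jωL = j·2513·0.0105 = 0 + j26.39 Ω
  C: Z = 1/(jωC) = -j/(ω·C) = 0 - j8.466 Ω
Step 3 — Parallel combination: 1/Z_total = 1/R + 1/L + 1/C; Z_total = 1.885 - j12.17 Ω = 12.32∠-81.2° Ω.
Step 4 — Power factor: PF = cos(φ) = Re(Z)/|Z| = 1.885/12.32 = 0.153.
Step 5 — Type: Im(Z) = -12.17 ⇒ leading (phase φ = -81.2°).

PF = 0.153 (leading, φ = -81.2°)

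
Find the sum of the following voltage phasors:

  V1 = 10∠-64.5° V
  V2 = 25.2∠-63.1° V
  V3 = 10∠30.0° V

Step 1 — Convert each phasor to rectangular form:
  V1 = 10·(cos(-64.5°) + j·sin(-64.5°)) = 4.305 - j9.026 V
  V2 = 25.2·(cos(-63.1°) + j·sin(-63.1°)) = 11.4 - j22.47 V
  V3 = 10·(cos(30.0°) + j·sin(30.0°)) = 8.66 + j5 V
Step 2 — Sum components: V_total = 24.37 - j26.5 V.
Step 3 — Convert to polar: |V_total| = 36 V, ∠V_total = -47.4°.

V_total = 36∠-47.4° V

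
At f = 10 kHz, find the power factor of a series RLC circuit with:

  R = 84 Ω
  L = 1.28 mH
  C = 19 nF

Step 1 — Angular frequency: ω = 2π·f = 2π·1e+04 = 6.283e+04 rad/s.
Step 2 — Component impedances:
  R: Z = R = 84 Ω
  L: Z = jωL = j·6.283e+04·0.00128 = 0 + j80.42 Ω
  C: Z = 1/(jωC) = -j/(ω·C) = 0 - j837.7 Ω
Step 3 — Series combination: Z_total = R + L + C = 84 - j757.2 Ω = 761.9∠-83.7° Ω.
Step 4 — Power factor: PF = cos(φ) = Re(Z)/|Z| = 84/761.9 = 0.1103.
Step 5 — Type: Im(Z) = -757.2 ⇒ leading (phase φ = -83.7°).

PF = 0.1103 (leading, φ = -83.7°)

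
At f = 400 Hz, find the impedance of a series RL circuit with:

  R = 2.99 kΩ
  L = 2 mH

Step 1 — Angular frequency: ω = 2π·f = 2π·400 = 2513 rad/s.
Step 2 — Component impedances:
  R: Z = R = 2990 Ω
  L: Z = jωL = j·2513·0.002 = 0 + j5.027 Ω
Step 3 — Series combination: Z_total = R + L = 2990 + j5.027 Ω = 2990∠0.1° Ω.

Z = 2990 + j5.027 Ω = 2990∠0.1° Ω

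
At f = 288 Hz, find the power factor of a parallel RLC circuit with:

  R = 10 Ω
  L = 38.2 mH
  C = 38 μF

Step 1 — Angular frequency: ω = 2π·f = 2π·288 = 1810 rad/s.
Step 2 — Component impedances:
  R: Z = R = 10 Ω
  L: Z = jωL = j·1810·0.0382 = 0 + j69.13 Ω
  C: Z = 1/(jωC) = -j/(ω·C) = 0 - j14.54 Ω
Step 3 — Parallel combination: 1/Z_total = 1/R + 1/L + 1/C; Z_total = 7.723 - j4.193 Ω = 8.788∠-28.5° Ω.
Step 4 — Power factor: PF = cos(φ) = Re(Z)/|Z| = 7.723/8.788 = 0.8788.
Step 5 — Type: Im(Z) = -4.193 ⇒ leading (phase φ = -28.5°).

PF = 0.8788 (leading, φ = -28.5°)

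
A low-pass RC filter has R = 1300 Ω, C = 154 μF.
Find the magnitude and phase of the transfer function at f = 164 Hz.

Step 1 — Angular frequency: ω = 2π·164 = 1030 rad/s.
Step 2 — Transfer function: H(jω) = 1/(1 + jωRC).
Step 3 — Denominator: 1 + jωRC = 1 + j·1030·1300·0.000154 = 1 + j206.3.
Step 4 — H = 2.35e-05 - j0.004847.
Step 5 — Magnitude: |H| = 0.004847 (-46.3 dB); phase: φ = -89.7°.

|H| = 0.004847 (-46.3 dB), φ = -89.7°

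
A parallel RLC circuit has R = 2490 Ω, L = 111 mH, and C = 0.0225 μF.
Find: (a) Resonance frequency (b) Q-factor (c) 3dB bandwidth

Step 1 — Resonance: ω₀ = 1/√(LC) = 1/√(0.111·2.25e-08) = 2.001e+04 rad/s.
Step 2 — f₀ = ω₀/(2π) = 3185 Hz.
Step 3 — Parallel Q: Q = R/(ω₀L) = 2490/(2.001e+04·0.111) = 1.121.
Step 4 — Bandwidth: Δω = ω₀/Q = 1.785e+04 rad/s; BW = Δω/(2π) = 2841 Hz.

(a) f₀ = 3185 Hz  (b) Q = 1.121  (c) BW = 2841 Hz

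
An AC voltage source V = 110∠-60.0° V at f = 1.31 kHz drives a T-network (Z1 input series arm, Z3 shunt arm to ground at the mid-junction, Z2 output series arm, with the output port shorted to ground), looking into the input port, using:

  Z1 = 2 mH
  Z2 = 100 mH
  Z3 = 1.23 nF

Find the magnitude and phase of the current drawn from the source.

Step 1 — Angular frequency: ω = 2π·f = 2π·1310 = 8231 rad/s.
Step 2 — Component impedances:
  Z1: Z = jωL = j·8231·0.002 = 0 + j16.46 Ω
  Z2: Z = jωL = j·8231·0.1 = 0 + j823.1 Ω
  Z3: Z = 1/(jωC) = -j/(ω·C) = 0 - j9.877e+04 Ω
Step 3 — With the output port shorted to ground, the output series arm Z2 runs from the junction to ground; the shunt arm Z3 also runs from the junction to ground. They appear in parallel: Z3 || Z2 = 0 + j830 Ω.
Step 4 — Series with input arm Z1: Z_in = Z1 + (Z3 || Z2) = 0 + j846.5 Ω = 846.5∠90.0° Ω.
Step 5 — Source phasor: V = 110∠-60.0° V = 55 - j95.26 V.
Step 6 — Ohm's law: I = V / Z_total = (55 - j95.26) / (0 + j846.5) = -0.1125 - j0.06498 A.
Step 7 — Convert to polar: |I| = 0.13 A, ∠I = -150.0°.

I = 0.13∠-150.0° A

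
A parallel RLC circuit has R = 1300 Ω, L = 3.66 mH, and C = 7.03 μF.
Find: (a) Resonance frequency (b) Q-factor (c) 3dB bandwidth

Step 1 — Resonance: ω₀ = 1/√(LC) = 1/√(0.00366·7.03e-06) = 6234 rad/s.
Step 2 — f₀ = ω₀/(2π) = 992.2 Hz.
Step 3 — Parallel Q: Q = R/(ω₀L) = 1300/(6234·0.00366) = 56.97.
Step 4 — Bandwidth: Δω = ω₀/Q = 109.4 rad/s; BW = Δω/(2π) = 17.41 Hz.

(a) f₀ = 992.2 Hz  (b) Q = 56.97  (c) BW = 17.41 Hz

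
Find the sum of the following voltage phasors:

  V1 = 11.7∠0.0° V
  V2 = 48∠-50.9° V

Step 1 — Convert each phasor to rectangular form:
  V1 = 11.7·(cos(0.0°) + j·sin(0.0°)) = 11.7 V
  V2 = 48·(cos(-50.9°) + j·sin(-50.9°)) = 30.27 - j37.25 V
Step 2 — Sum components: V_total = 41.97 - j37.25 V.
Step 3 — Convert to polar: |V_total| = 56.12 V, ∠V_total = -41.6°.

V_total = 56.12∠-41.6° V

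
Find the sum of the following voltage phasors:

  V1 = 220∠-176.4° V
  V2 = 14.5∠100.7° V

Step 1 — Convert each phasor to rectangular form:
  V1 = 220·(cos(-176.4°) + j·sin(-176.4°)) = -219.6 - j13.81 V
  V2 = 14.5·(cos(100.7°) + j·sin(100.7°)) = -2.692 + j14.25 V
Step 2 — Sum components: V_total = -222.3 + j0.434 V.
Step 3 — Convert to polar: |V_total| = 222.3 V, ∠V_total = 179.9°.

V_total = 222.3∠179.9° V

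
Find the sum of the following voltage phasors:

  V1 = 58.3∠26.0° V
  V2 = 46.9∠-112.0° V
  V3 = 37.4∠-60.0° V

Step 1 — Convert each phasor to rectangular form:
  V1 = 58.3·(cos(26.0°) + j·sin(26.0°)) = 52.4 + j25.56 V
  V2 = 46.9·(cos(-112.0°) + j·sin(-112.0°)) = -17.57 - j43.48 V
  V3 = 37.4·(cos(-60.0°) + j·sin(-60.0°)) = 18.7 - j32.39 V
Step 2 — Sum components: V_total = 53.53 - j50.32 V.
Step 3 — Convert to polar: |V_total| = 73.47 V, ∠V_total = -43.2°.

V_total = 73.47∠-43.2° V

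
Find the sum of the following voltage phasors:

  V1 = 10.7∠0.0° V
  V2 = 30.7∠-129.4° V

Step 1 — Convert each phasor to rectangular form:
  V1 = 10.7·(cos(0.0°) + j·sin(0.0°)) = 10.7 V
  V2 = 30.7·(cos(-129.4°) + j·sin(-129.4°)) = -19.49 - j23.72 V
Step 2 — Sum components: V_total = -8.786 - j23.72 V.
Step 3 — Convert to polar: |V_total| = 25.3 V, ∠V_total = -110.3°.

V_total = 25.3∠-110.3° V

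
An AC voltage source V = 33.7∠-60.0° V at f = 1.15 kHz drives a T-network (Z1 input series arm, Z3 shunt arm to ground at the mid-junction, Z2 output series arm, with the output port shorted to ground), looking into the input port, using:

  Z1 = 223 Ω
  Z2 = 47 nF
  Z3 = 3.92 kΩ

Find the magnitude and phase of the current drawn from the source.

Step 1 — Angular frequency: ω = 2π·f = 2π·1150 = 7226 rad/s.
Step 2 — Component impedances:
  Z1: Z = R = 223 Ω
  Z2: Z = 1/(jωC) = -j/(ω·C) = 0 - j2945 Ω
  Z3: Z = R = 3920 Ω
Step 3 — With the output port shorted to ground, the output series arm Z2 runs from the junction to ground; the shunt arm Z3 also runs from the junction to ground. They appear in parallel: Z3 || Z2 = 1414 - j1882 Ω.
Step 4 — Series with input arm Z1: Z_in = Z1 + (Z3 || Z2) = 1637 - j1882 Ω = 2495∠-49.0° Ω.
Step 5 — Source phasor: V = 33.7∠-60.0° V = 16.85 - j29.19 V.
Step 6 — Ohm's law: I = V / Z_total = (16.85 - j29.19) / (1637 - j1882) = 0.01326 - j0.00258 A.
Step 7 — Convert to polar: |I| = 0.01351 A, ∠I = -11.0°.

I = 0.01351∠-11.0° A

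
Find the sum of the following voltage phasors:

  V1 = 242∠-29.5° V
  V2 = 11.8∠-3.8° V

Step 1 — Convert each phasor to rectangular form:
  V1 = 242·(cos(-29.5°) + j·sin(-29.5°)) = 210.6 - j119.2 V
  V2 = 11.8·(cos(-3.8°) + j·sin(-3.8°)) = 11.77 - j0.782 V
Step 2 — Sum components: V_total = 222.4 - j119.9 V.
Step 3 — Convert to polar: |V_total| = 252.7 V, ∠V_total = -28.3°.

V_total = 252.7∠-28.3° V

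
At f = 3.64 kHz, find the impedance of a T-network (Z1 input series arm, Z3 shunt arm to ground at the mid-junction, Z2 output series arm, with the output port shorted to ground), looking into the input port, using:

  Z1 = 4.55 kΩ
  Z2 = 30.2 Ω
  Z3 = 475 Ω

Step 1 — Angular frequency: ω = 2π·f = 2π·3640 = 2.287e+04 rad/s.
Step 2 — Component impedances:
  Z1: Z = R = 4550 Ω
  Z2: Z = R = 30.2 Ω
  Z3: Z = R = 475 Ω
Step 3 — With the output port shorted to ground, the output series arm Z2 runs from the junction to ground; the shunt arm Z3 also runs from the junction to ground. They appear in parallel: Z3 || Z2 = 28.39 Ω.
Step 4 — Series with input arm Z1: Z_in = Z1 + (Z3 || Z2) = 4578 Ω = 4578∠0.0° Ω.

Z = 4578 Ω = 4578∠0.0° Ω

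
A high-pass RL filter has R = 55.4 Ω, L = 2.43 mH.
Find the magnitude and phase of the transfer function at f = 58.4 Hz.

Step 1 — Angular frequency: ω = 2π·58.4 = 366.9 rad/s.
Step 2 — Transfer function: H(jω) = jωL/(R + jωL).
Step 3 — Numerator jωL = j·0.8917; denominator R + jωL = 55.4 + j0.8917.
Step 4 — H = 0.000259 + j0.01609.
Step 5 — Magnitude: |H| = 0.01609 (-35.9 dB); phase: φ = 89.1°.

|H| = 0.01609 (-35.9 dB), φ = 89.1°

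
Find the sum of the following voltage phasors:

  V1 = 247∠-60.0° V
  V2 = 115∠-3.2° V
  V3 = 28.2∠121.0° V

Step 1 — Convert each phasor to rectangular form:
  V1 = 247·(cos(-60.0°) + j·sin(-60.0°)) = 123.5 - j213.9 V
  V2 = 115·(cos(-3.2°) + j·sin(-3.2°)) = 114.8 - j6.419 V
  V3 = 28.2·(cos(121.0°) + j·sin(121.0°)) = -14.52 + j24.17 V
Step 2 — Sum components: V_total = 223.8 - j196.2 V.
Step 3 — Convert to polar: |V_total| = 297.6 V, ∠V_total = -41.2°.

V_total = 297.6∠-41.2° V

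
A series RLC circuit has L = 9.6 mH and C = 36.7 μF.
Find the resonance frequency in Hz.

Step 1 — Resonance condition Im(Z)=0 gives ω₀ = 1/√(LC).
Step 2 — ω₀ = 1/√(0.0096·3.67e-05) = 1685 rad/s.
Step 3 — f₀ = ω₀/(2π) = 268.1 Hz.

f₀ = 268.1 Hz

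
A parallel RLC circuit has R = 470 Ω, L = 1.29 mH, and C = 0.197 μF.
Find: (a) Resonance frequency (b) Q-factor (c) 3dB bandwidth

Step 1 — Resonance: ω₀ = 1/√(LC) = 1/√(0.00129·1.97e-07) = 6.273e+04 rad/s.
Step 2 — f₀ = ω₀/(2π) = 9984 Hz.
Step 3 — Parallel Q: Q = R/(ω₀L) = 470/(6.273e+04·0.00129) = 5.808.
Step 4 — Bandwidth: Δω = ω₀/Q = 1.08e+04 rad/s; BW = Δω/(2π) = 1719 Hz.

(a) f₀ = 9984 Hz  (b) Q = 5.808  (c) BW = 1719 Hz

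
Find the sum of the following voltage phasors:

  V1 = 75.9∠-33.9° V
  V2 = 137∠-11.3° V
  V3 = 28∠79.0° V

Step 1 — Convert each phasor to rectangular form:
  V1 = 75.9·(cos(-33.9°) + j·sin(-33.9°)) = 63 - j42.33 V
  V2 = 137·(cos(-11.3°) + j·sin(-11.3°)) = 134.3 - j26.84 V
  V3 = 28·(cos(79.0°) + j·sin(79.0°)) = 5.343 + j27.49 V
Step 2 — Sum components: V_total = 202.7 - j41.69 V.
Step 3 — Convert to polar: |V_total| = 206.9 V, ∠V_total = -11.6°.

V_total = 206.9∠-11.6° V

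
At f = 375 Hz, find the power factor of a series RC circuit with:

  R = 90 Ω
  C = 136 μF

Step 1 — Angular frequency: ω = 2π·f = 2π·375 = 2356 rad/s.
Step 2 — Component impedances:
  R: Z = R = 90 Ω
  C: Z = 1/(jωC) = -j/(ω·C) = 0 - j3.121 Ω
Step 3 — Series combination: Z_total = R + C = 90 - j3.121 Ω = 90.05∠-2.0° Ω.
Step 4 — Power factor: PF = cos(φ) = Re(Z)/|Z| = 90/90.05 = 0.9994.
Step 5 — Type: Im(Z) = -3.121 ⇒ leading (phase φ = -2.0°).

PF = 0.9994 (leading, φ = -2.0°)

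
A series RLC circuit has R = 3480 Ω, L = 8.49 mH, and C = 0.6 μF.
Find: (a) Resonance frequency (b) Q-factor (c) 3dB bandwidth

Step 1 — Resonance: ω₀ = 1/√(LC) = 1/√(0.00849·6e-07) = 1.401e+04 rad/s.
Step 2 — f₀ = ω₀/(2π) = 2230 Hz.
Step 3 — Series Q: Q = ω₀L/R = 1.401e+04·0.00849/3480 = 0.03418.
Step 4 — Bandwidth: Δω = ω₀/Q = 4.099e+05 rad/s; BW = Δω/(2π) = 6.524e+04 Hz.

(a) f₀ = 2230 Hz  (b) Q = 0.03418  (c) BW = 6.524e+04 Hz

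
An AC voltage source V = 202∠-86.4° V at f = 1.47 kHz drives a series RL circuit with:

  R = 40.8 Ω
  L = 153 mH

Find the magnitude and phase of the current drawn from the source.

Step 1 — Angular frequency: ω = 2π·f = 2π·1470 = 9236 rad/s.
Step 2 — Component impedances:
  R: Z = R = 40.8 Ω
  L: Z = jωL = j·9236·0.153 = 0 + j1413 Ω
Step 3 — Series combination: Z_total = R + L = 40.8 + j1413 Ω = 1414∠88.3° Ω.
Step 4 — Source phasor: V = 202∠-86.4° V = 12.68 - j201.6 V.
Step 5 — Ohm's law: I = V / Z_total = (12.68 - j201.6) / (40.8 + j1413) = -0.1423 - j0.01308 A.
Step 6 — Convert to polar: |I| = 0.1429 A, ∠I = -174.7°.

I = 0.1429∠-174.7° A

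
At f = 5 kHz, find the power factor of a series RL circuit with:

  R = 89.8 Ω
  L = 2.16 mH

Step 1 — Angular frequency: ω = 2π·f = 2π·5000 = 3.142e+04 rad/s.
Step 2 — Component impedances:
  R: Z = R = 89.8 Ω
  L: Z = jωL = j·3.142e+04·0.00216 = 0 + j67.86 Ω
Step 3 — Series combination: Z_total = R + L = 89.8 + j67.86 Ω = 112.6∠37.1° Ω.
Step 4 — Power factor: PF = cos(φ) = Re(Z)/|Z| = 89.8/112.56 = 0.7978.
Step 5 — Type: Im(Z) = 67.86 ⇒ lagging (phase φ = 37.1°).

PF = 0.7978 (lagging, φ = 37.1°)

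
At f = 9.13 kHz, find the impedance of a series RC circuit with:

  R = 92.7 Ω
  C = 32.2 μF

Step 1 — Angular frequency: ω = 2π·f = 2π·9130 = 5.737e+04 rad/s.
Step 2 — Component impedances:
  R: Z = R = 92.7 Ω
  C: Z = 1/(jωC) = -j/(ω·C) = 0 - j0.5414 Ω
Step 3 — Series combination: Z_total = R + C = 92.7 - j0.5414 Ω = 92.7∠-0.3° Ω.

Z = 92.7 - j0.5414 Ω = 92.7∠-0.3° Ω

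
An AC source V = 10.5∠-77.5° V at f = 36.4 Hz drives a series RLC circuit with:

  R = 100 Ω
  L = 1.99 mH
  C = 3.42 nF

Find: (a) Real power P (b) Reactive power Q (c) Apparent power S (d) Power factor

Step 1 — Angular frequency: ω = 2π·f = 2π·36.4 = 228.7 rad/s.
Step 2 — Component impedances:
  R: Z = R = 100 Ω
  L: Z = jωL = j·228.7·0.00199 = 0 + j0.4551 Ω
  C: Z = 1/(jωC) = -j/(ω·C) = 0 - j1.278e+06 Ω
Step 3 — Series combination: Z_total = R + L + C = 100 - j1.278e+06 Ω = 1.278e+06∠-90.0° Ω.
Step 4 — Source phasor: V = 10.5∠-77.5° V = 2.273 - j10.25 V.
Step 5 — Current: I = V / Z = 8.018e-06 + j1.777e-06 A = 8.213e-06∠12.5° A.
Step 6 — Complex power: S = V·I* = 6.745e-09 - j8.624e-05 VA.
Step 7 — Real power: P = Re(S) = 6.745e-09 W.
Step 8 — Reactive power: Q = Im(S) = -8.624e-05 VAR.
Step 9 — Apparent power: |S| = 8.624e-05 VA.
Step 10 — Power factor: PF = P/|S| = 7.822e-05 (leading).

(a) P = 6.745e-09 W  (b) Q = -8.624e-05 VAR  (c) S = 8.624e-05 VA  (d) PF = 7.822e-05 (leading)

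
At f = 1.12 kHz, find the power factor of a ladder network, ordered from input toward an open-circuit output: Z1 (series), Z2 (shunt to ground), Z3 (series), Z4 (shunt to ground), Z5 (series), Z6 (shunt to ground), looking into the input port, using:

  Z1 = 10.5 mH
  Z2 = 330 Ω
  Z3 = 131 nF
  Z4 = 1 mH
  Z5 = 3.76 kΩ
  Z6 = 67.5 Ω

Step 1 — Angular frequency: ω = 2π·f = 2π·1120 = 7037 rad/s.
Step 2 — Component impedances:
  Z1: Z = jωL = j·7037·0.0105 = 0 + j73.89 Ω
  Z2: Z = R = 330 Ω
  Z3: Z = 1/(jωC) = -j/(ω·C) = 0 - j1085 Ω
  Z4: Z = jωL = j·7037·0.001 = 0 + j7.037 Ω
  Z5: Z = R = 3760 Ω
  Z6: Z = R = 67.5 Ω
Step 3 — Ladder network (open output): work backward from the far end, alternating series and parallel combinations. Z_in = 301.7 - j18.49 Ω = 302.3∠-3.5° Ω.
Step 4 — Power factor: PF = cos(φ) = Re(Z)/|Z| = 301.71/302.28 = 0.9981.
Step 5 — Type: Im(Z) = -18.49 ⇒ leading (phase φ = -3.5°).

PF = 0.9981 (leading, φ = -3.5°)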